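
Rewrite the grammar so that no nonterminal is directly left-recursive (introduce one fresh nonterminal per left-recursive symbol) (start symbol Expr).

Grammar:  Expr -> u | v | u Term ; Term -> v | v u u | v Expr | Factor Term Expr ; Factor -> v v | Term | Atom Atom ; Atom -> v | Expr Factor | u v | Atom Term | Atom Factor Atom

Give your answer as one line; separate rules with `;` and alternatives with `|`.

Expr -> u | v | u Term; Term -> v | v u u | v Expr | Factor Term Expr; Factor -> v v | Term | Atom Atom; Atom -> v Atom1 | Expr Factor Atom1 | u v Atom1; Atom1 -> Term Atom1 | Factor Atom Atom1 | ε

Directly left-recursive nonterminal: Atom.
For Atom: α = {Term, Factor Atom}, β = {v, Expr Factor, u v}. Rewrite as Atom → β Atom1 and Atom1 → α Atom1 | ε.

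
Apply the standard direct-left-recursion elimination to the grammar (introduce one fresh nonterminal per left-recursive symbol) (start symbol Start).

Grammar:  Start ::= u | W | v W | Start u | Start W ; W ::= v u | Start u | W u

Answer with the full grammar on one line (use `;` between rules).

Directly left-recursive nonterminals: Start, W.
For Start: α = {u, W}, β = {u, W, v W}. Rewrite as Start → β Start1 and Start1 → α Start1 | ε.
For W: α = {u}, β = {v u, Start u}. Rewrite as W → β W1 and W1 → α W1 | ε.

Start ::= u Start1 | W Start1 | v W Start1; W ::= v u W1 | Start u W1; Start1 ::= u Start1 | W Start1 | ε; W1 ::= u W1 | ε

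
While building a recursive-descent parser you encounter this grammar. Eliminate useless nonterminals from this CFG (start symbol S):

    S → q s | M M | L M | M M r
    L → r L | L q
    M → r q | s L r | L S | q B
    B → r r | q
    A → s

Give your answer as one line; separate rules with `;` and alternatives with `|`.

Generating nonterminals: {A, B, M, S}.
Reachable from S after that: {B, M, S}.
Removed useless symbols: {A, L} and every production mentioning them.

S → q s | M M | M M r; M → r q | q B; B → r r | q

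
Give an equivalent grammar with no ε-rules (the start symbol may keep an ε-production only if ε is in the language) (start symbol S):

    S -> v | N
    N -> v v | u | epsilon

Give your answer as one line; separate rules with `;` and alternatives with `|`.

Nullable nonterminals: {N, S}.
ε ∈ L(G) since S is nullable, so keep S → ε.

S -> v | N | epsilon; N -> v v | u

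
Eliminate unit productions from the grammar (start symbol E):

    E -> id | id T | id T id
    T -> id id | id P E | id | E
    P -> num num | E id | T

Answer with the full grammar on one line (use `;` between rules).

Unit pairs: P ⇒* {E, T}; T ⇒* {E}.
Replace each nonterminal's rules with the union of the non-unit rules of every nonterminal it unit-derives.

E -> id | id T | id T id; T -> id | id T | id T id | id id | id P E; P -> id | id T | id T id | num num | E id | id id | id P E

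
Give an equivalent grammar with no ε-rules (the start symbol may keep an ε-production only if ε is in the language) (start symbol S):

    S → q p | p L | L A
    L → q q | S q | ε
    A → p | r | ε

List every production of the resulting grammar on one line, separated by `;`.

S → q p | p L | p | L A | L | A | ε; L → q q | S q | q; A → p | r

Nullable set = {A, L, S}.
ε ∈ L(G) since S is nullable, so keep S → ε.
Add the nullable-subset variants: S → p L gives p L | p. S → L A gives L A | L | A. L → S q gives S q | q.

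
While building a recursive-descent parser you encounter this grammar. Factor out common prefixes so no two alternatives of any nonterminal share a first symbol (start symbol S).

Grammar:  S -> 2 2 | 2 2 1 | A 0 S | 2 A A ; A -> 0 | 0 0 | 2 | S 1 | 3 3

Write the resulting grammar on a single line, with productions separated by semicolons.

S -> A 0 S | 2 S'; A -> 2 | S 1 | 3 3 | 0 A'; S' -> A A | 2 S''; A' -> ε | 0; S'' -> ε | 1

S has alternatives sharing prefix '2': factor to S → 2 S' with S' → 2 | 2 1 | A A.
A has alternatives sharing prefix '0': factor to A → 0 A' with A' → ε | 0.
S' has alternatives sharing prefix '2': factor to S' → 2 S'' with S'' → ε | 1.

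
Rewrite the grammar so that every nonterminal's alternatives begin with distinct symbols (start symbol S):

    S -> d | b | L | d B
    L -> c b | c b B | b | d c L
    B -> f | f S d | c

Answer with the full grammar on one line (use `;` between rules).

S -> b | L | d S'; L -> b | d c L | c b L'; B -> c | f B'; S' -> eps | B; L' -> eps | B; B' -> eps | S d

S has alternatives sharing prefix 'd': factor to S → d S' with S' → ε | B.
L has alternatives sharing prefix 'c b': factor to L → c b L' with L' → ε | B.
B has alternatives sharing prefix 'f': factor to B → f B' with B' → ε | S d.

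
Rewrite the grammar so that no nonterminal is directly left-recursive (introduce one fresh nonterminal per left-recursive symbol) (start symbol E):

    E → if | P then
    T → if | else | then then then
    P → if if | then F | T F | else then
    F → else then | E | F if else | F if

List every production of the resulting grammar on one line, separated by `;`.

Left recursion appears on F.
For F: α = {if else, if}, β = {else then, E}. Rewrite as F → β F' and F' → α F' | ε.

E → if | P then; T → if | else | then then then; P → if if | then F | T F | else then; F → else then F' | E F'; F' → if else F' | if F' | ε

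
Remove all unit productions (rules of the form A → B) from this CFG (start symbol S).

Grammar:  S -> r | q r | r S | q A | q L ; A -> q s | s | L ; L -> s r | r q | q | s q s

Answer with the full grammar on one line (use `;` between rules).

S -> r | q r | r S | q A | q L; A -> s r | r q | q | s q s | q s | s; L -> s r | r q | q | s q s

Unit pairs: A ⇒* {L}.
For each unit pair (A, B), copy every non-unit production of B to A, then drop all unit productions.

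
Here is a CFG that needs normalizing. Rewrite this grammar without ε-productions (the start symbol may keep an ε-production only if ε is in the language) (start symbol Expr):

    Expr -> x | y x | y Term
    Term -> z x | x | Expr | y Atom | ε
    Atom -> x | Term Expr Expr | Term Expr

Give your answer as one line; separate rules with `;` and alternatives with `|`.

Expr -> x | y x | y Term | y; Term -> z x | x | Expr | y Atom; Atom -> x | Term Expr Expr | Expr Expr | Term Expr | Expr

Nullable set = {Term}.
ε ∉ L(G), so no ε-production is kept.
For each production, add variants omitting each subset of nullable occurrences: Expr → y Term gives y Term | y. Atom → Term Expr Expr gives Term Expr Expr | Expr Expr. Atom → Term Expr gives Term Expr | Expr.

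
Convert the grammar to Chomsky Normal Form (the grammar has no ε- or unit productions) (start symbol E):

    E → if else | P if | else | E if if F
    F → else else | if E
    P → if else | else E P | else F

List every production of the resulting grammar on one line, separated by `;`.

Introduce a nonterminal for each terminal appearing in a rule of length ≥ 2: X1 → if, X2 → else.
Binarize each right-hand side of length ≥ 3 by chaining fresh nonterminals (Y1, Y2, …): affected rules were E → E X1 X1 F; P → X2 E P.

E → X1 X2 | P X1 | else | E Y1; F → X2 X2 | X1 E; P → X1 X2 | X2 Y3 | X2 F; X1 → if; X2 → else; Y1 → X1 Y2; Y2 → X1 F; Y3 → E P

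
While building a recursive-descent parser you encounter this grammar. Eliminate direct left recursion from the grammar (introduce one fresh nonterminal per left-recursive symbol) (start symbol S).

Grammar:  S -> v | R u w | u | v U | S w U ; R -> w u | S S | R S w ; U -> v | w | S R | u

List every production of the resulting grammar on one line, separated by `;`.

Directly left-recursive nonterminals: S, R.
For S: α = {w U}, β = {v, R u w, u, v U}. Rewrite as S → β S' and S' → α S' | ε.
For R: α = {S w}, β = {w u, S S}. Rewrite as R → β R' and R' → α R' | ε.

S -> v S' | R u w S' | u S' | v U S'; R -> w u R' | S S R'; U -> v | w | S R | u; S' -> w U S' | eps; R' -> S w R' | eps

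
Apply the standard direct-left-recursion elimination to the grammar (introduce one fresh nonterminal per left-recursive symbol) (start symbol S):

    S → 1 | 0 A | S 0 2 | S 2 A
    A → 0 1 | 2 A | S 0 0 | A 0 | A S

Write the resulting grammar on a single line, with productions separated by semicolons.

S → 1 S' | 0 A S'; A → 0 1 A' | 2 A A' | S 0 0 A'; S' → 0 2 S' | 2 A S' | ε; A' → 0 A' | S A' | ε

S, A are directly left-recursive.
For S: α = {0 2, 2 A}, β = {1, 0 A}. Rewrite as S → β S' and S' → α S' | ε.
For A: α = {0, S}, β = {0 1, 2 A, S 0 0}. Rewrite as A → β A' and A' → α A' | ε.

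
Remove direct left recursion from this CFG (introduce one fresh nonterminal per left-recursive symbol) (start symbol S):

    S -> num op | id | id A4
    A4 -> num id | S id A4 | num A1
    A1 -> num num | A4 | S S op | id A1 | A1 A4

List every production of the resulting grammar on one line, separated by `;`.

S -> num op | id | id A4; A4 -> num id | S id A4 | num A1; A1 -> num num A1' | A4 A1' | S S op A1' | id A1 A1'; A1' -> A4 A1' | ε

A1 is directly left-recursive.
For A1: α = {A4}, β = {num num, A4, S S op, id A1}. Rewrite as A1 → β A1' and A1' → α A1' | ε.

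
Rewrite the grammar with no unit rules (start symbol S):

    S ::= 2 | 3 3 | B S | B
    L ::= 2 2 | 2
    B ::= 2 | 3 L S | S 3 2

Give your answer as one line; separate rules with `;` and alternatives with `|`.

Unit pairs: S ⇒* {B}.
For every A with A ⇒* B via unit rules, add B's non-unit alternatives to A; then delete every rule of the form X → Y.

S ::= 2 | 3 L S | S 3 2 | 3 3 | B S; L ::= 2 2 | 2; B ::= 2 | 3 L S | S 3 2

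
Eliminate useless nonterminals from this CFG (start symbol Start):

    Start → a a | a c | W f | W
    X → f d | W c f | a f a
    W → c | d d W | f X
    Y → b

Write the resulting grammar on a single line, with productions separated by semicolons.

Generating nonterminals: {Start, W, X, Y}.
Reachable from Start after that: {Start, W, X}.
Removed useless symbols: {Y} and every production mentioning them.

Start → a a | a c | W f | W; X → f d | W c f | a f a; W → c | d d W | f X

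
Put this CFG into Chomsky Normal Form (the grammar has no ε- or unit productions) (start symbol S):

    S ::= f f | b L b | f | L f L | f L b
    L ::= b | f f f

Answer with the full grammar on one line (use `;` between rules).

S ::= X1 X1 | X2 Y1 | f | L Y2 | X1 Y3; L ::= b | X1 Y4; X1 ::= f; X2 ::= b; Y1 ::= L X2; Y2 ::= X1 L; Y3 ::= L X2; Y4 ::= X1 X1

Introduce a nonterminal for each terminal appearing in a rule of length ≥ 2: X1 → f, X2 → b.
Binarize each right-hand side of length ≥ 3 by chaining fresh nonterminals (Y1, Y2, …): affected rules were S → X2 L X2; S → L X1 L; S → X1 L X2; L → X1 X1 X1.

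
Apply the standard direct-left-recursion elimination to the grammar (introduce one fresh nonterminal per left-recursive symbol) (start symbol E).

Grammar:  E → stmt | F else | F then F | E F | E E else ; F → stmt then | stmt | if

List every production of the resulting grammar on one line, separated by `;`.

Directly left-recursive nonterminal: E.
For E: α = {F, E else}, β = {stmt, F else, F then F}. Rewrite as E → β E' and E' → α E' | ε.

E → stmt E' | F else E' | F then F E'; F → stmt then | stmt | if; E' → F E' | E else E' | ε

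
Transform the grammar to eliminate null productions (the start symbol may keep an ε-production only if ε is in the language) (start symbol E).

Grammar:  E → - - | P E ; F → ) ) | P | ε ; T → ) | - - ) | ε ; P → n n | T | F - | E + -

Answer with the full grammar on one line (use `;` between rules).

E → - - | P E; F → ) ) | P; T → ) | - - ); P → n n | T | F - | - | E + -

Nullable nonterminals: {F, P, T}.
ε ∉ L(G), so no ε-production is kept.
For each production, add variants omitting each subset of nullable occurrences: P → F - gives F - | -.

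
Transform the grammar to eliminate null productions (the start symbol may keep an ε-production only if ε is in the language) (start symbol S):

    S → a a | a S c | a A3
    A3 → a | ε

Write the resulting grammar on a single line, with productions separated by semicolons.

Nullable set = {A3}.
ε ∉ L(G), so no ε-production is kept.
Expand every rule over subsets of its nullable positions: S → a A3 gives a A3 | a.

S → a a | a S c | a A3 | a; A3 → a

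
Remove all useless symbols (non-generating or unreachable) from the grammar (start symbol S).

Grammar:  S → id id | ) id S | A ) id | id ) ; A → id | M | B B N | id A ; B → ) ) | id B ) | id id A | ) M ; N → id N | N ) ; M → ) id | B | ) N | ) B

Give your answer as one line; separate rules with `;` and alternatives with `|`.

Generating nonterminals: {A, B, M, S}.
Reachable from S after that: {A, B, M, S}.
Removed useless symbols: {N} and every production mentioning them.

S → id id | ) id S | A ) id | id ); A → id | M | id A; B → ) ) | id B ) | id id A | ) M; M → ) id | B | ) B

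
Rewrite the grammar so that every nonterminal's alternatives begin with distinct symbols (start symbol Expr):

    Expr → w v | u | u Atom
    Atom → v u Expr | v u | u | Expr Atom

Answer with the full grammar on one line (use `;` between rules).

Expr has alternatives sharing prefix 'u': factor to Expr → u Expr1 with Expr1 → ε | Atom.
Atom has alternatives sharing prefix 'v u': factor to Atom → v u Atom1 with Atom1 → Expr | ε.

Expr → w v | u Expr1; Atom → u | Expr Atom | v u Atom1; Expr1 → epsilon | Atom; Atom1 → Expr | epsilon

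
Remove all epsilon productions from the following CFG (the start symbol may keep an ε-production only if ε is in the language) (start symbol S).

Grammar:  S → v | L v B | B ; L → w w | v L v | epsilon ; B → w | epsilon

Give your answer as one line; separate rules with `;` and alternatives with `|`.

S → v | L v B | L v | v B | B | epsilon; L → w w | v L v | v v; B → w

Nullable nonterminals: {B, L, S}.
ε ∈ L(G) since S is nullable, so keep S → ε.
Add the nullable-subset variants: S → L v B gives L v B | L v | v B. L → v L v gives v L v | v v.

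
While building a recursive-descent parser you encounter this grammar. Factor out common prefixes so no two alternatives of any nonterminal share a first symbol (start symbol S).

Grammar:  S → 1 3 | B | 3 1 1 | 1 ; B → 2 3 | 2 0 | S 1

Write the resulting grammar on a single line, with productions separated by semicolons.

S → B | 3 1 1 | 1 S'; B → S 1 | 2 B'; S' → 3 | epsilon; B' → 3 | 0

S has alternatives sharing prefix '1': factor to S → 1 S' with S' → 3 | ε.
B has alternatives sharing prefix '2': factor to B → 2 B' with B' → 3 | 0.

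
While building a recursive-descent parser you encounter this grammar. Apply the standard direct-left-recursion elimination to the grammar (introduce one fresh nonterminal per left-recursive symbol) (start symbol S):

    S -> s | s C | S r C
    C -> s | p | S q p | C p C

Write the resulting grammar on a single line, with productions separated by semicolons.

S, C are directly left-recursive.
For S: α = {r C}, β = {s, s C}. Rewrite as S → β S' and S' → α S' | ε.
For C: α = {p C}, β = {s, p, S q p}. Rewrite as C → β C' and C' → α C' | ε.

S -> s S' | s C S'; C -> s C' | p C' | S q p C'; S' -> r C S' | ε; C' -> p C C' | ε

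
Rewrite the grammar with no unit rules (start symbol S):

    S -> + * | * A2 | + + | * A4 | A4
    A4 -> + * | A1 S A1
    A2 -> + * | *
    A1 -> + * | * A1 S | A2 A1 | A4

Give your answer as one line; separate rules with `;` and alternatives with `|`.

S -> + * | A1 S A1 | * A2 | + + | * A4; A4 -> + * | A1 S A1; A2 -> + * | *; A1 -> + * | A1 S A1 | * A1 S | A2 A1

Unit pairs: A1 ⇒* {A4}; S ⇒* {A4}.
Replace each nonterminal's rules with the union of the non-unit rules of every nonterminal it unit-derives.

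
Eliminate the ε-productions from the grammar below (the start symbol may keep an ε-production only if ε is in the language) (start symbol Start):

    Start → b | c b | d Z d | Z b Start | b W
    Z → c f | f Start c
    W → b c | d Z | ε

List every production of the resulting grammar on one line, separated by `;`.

Start → b | c b | d Z d | Z b Start | b W; Z → c f | f Start c; W → b c | d Z

The nullable symbols are {W}.
ε ∉ L(G), so no ε-production is kept.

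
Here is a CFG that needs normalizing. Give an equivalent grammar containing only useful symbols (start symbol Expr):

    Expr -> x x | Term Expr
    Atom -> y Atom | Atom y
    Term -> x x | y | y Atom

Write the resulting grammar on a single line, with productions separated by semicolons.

Generating nonterminals: {Expr, Term}.
Reachable from Expr after that: {Expr, Term}.
Removed useless symbols: {Atom} and every production mentioning them.

Expr -> x x | Term Expr; Term -> x x | y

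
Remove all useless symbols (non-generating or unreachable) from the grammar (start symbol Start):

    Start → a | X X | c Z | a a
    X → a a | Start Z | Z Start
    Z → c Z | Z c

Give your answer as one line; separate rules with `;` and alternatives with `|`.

Generating nonterminals: {Start, X}.
Reachable from Start after that: {Start, X}.
Removed useless symbols: {Z} and every production mentioning them.

Start → a | X X | a a; X → a a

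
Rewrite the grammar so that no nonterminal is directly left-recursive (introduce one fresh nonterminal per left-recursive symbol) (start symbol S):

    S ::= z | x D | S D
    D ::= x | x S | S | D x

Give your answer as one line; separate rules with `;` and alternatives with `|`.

S ::= z S' | x D S'; D ::= x D' | x S D' | S D'; S' ::= D S' | ε; D' ::= x D' | ε

S, D are directly left-recursive.
For S: α = {D}, β = {z, x D}. Rewrite as S → β S' and S' → α S' | ε.
For D: α = {x}, β = {x, x S, S}. Rewrite as D → β D' and D' → α D' | ε.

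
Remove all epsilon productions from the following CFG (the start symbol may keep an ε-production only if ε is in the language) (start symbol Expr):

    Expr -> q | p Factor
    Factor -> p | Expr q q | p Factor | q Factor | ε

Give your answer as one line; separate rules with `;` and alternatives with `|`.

Nullable set = {Factor}.
ε ∉ L(G), so no ε-production is kept.
Add the nullable-subset variants: Expr → p Factor gives p Factor | p. Factor → q Factor gives q Factor | q.

Expr -> q | p Factor | p; Factor -> p | Expr q q | p Factor | q Factor | q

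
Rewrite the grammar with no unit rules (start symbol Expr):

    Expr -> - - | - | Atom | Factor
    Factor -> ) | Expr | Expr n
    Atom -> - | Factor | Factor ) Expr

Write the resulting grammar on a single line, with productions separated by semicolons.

Unit pairs: Atom ⇒* {Expr, Factor}; Expr ⇒* {Atom, Factor}; Factor ⇒* {Atom, Expr}.
For each unit pair (A, B), copy every non-unit production of B to A, then drop all unit productions.

Expr -> - | Factor ) Expr | ) | Expr n | - -; Factor -> - | Factor ) Expr | ) | Expr n | - -; Atom -> - | Factor ) Expr | ) | Expr n | - -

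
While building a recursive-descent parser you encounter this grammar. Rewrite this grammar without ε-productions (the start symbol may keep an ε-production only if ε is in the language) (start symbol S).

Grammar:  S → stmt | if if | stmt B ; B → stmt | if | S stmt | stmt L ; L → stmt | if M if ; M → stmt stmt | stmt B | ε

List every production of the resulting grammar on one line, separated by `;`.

Nullable nonterminals: {M}.
ε ∉ L(G), so no ε-production is kept.
Add the nullable-subset variants: L → if M if gives if M if | if if.

S → stmt | if if | stmt B; B → stmt | if | S stmt | stmt L; L → stmt | if M if | if if; M → stmt stmt | stmt B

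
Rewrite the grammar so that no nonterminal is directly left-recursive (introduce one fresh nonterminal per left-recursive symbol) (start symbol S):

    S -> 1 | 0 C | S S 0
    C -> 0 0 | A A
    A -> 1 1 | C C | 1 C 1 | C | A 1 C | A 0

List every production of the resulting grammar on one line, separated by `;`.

S, A are directly left-recursive.
For S: α = {S 0}, β = {1, 0 C}. Rewrite as S → β S' and S' → α S' | ε.
For A: α = {1 C, 0}, β = {1 1, C C, 1 C 1, C}. Rewrite as A → β A' and A' → α A' | ε.

S -> 1 S' | 0 C S'; C -> 0 0 | A A; A -> 1 1 A' | C C A' | 1 C 1 A' | C A'; S' -> S 0 S' | ε; A' -> 1 C A' | 0 A' | ε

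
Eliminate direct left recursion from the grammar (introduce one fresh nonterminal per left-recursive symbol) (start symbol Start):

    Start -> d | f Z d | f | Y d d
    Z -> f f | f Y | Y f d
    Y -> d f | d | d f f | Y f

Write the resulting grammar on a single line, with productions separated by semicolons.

Left recursion appears on Y.
For Y: α = {f}, β = {d f, d, d f f}. Rewrite as Y → β Y1 and Y1 → α Y1 | ε.

Start -> d | f Z d | f | Y d d; Z -> f f | f Y | Y f d; Y -> d f Y1 | d Y1 | d f f Y1; Y1 -> f Y1 | eps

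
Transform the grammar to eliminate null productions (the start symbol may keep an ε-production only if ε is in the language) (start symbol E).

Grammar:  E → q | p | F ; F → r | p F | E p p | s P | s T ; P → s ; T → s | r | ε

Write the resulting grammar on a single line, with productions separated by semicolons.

E → q | p | F; F → r | p F | E p p | s P | s T | s; P → s; T → s | r

Nullable nonterminals: {T}.
ε ∉ L(G), so no ε-production is kept.
For each production, add variants omitting each subset of nullable occurrences: F → s T gives s T | s.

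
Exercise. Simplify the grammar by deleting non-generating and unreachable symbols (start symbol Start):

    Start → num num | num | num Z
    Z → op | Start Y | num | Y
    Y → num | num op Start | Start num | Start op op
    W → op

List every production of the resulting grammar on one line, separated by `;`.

Start → num num | num | num Z; Z → op | Start Y | num | Y; Y → num | num op Start | Start num | Start op op

Generating nonterminals: {Start, W, Y, Z}.
Reachable from Start after that: {Start, Y, Z}.
Removed useless symbols: {W} and every production mentioning them.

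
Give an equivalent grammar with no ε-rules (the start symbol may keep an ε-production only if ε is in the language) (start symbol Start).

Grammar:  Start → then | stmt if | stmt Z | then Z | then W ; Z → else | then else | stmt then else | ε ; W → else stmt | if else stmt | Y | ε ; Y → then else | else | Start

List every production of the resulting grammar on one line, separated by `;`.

Start → then | stmt if | stmt Z | stmt | then Z | then W; Z → else | then else | stmt then else; W → else stmt | if else stmt | Y; Y → then else | else | Start

Nullable nonterminals: {W, Z}.
ε ∉ L(G), so no ε-production is kept.
Expand every rule over subsets of its nullable positions: Start → stmt Z gives stmt Z | stmt.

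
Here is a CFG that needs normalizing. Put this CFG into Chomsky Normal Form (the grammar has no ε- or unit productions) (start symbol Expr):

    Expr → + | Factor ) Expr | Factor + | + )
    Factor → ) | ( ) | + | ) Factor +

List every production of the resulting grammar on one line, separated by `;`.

Expr → + | Factor Y1 | Factor X2 | X2 X1; Factor → ) | X3 X1 | + | X1 Y2; X1 → ); X2 → +; X3 → (; Y1 → X1 Expr; Y2 → Factor X2

Introduce a nonterminal for each terminal appearing in a rule of length ≥ 2: X1 → ), X2 → +, X3 → (.
Binarize each right-hand side of length ≥ 3 by chaining fresh nonterminals (Y1, Y2, …): affected rules were Expr → Factor X1 Expr; Factor → X1 Factor X2.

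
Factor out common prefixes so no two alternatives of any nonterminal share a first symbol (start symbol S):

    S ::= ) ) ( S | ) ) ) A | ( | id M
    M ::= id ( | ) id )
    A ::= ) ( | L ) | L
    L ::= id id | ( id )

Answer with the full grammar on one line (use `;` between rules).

S has alternatives sharing prefix ') )': factor to S → ) ) S' with S' → ( S | ) A.
A has alternatives sharing prefix 'L': factor to A → L A' with A' → ) | ε.

S ::= ( | id M | ) ) S'; M ::= id ( | ) id ); A ::= ) ( | L A'; L ::= id id | ( id ); S' ::= ( S | ) A; A' ::= ) | ε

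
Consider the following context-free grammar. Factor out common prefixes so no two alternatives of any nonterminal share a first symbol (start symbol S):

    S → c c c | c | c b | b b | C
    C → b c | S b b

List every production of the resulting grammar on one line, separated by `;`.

S → b b | C | c S'; C → b c | S b b; S' → c c | eps | b

S has alternatives sharing prefix 'c': factor to S → c S' with S' → c c | ε | b.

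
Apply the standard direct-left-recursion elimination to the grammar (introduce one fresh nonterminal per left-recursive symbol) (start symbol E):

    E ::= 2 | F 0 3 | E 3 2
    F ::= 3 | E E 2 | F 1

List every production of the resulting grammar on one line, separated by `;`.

Left recursion appears on E, F.
For E: α = {3 2}, β = {2, F 0 3}. Rewrite as E → β E' and E' → α E' | ε.
For F: α = {1}, β = {3, E E 2}. Rewrite as F → β F' and F' → α F' | ε.

E ::= 2 E' | F 0 3 E'; F ::= 3 F' | E E 2 F'; E' ::= 3 2 E' | ε; F' ::= 1 F' | ε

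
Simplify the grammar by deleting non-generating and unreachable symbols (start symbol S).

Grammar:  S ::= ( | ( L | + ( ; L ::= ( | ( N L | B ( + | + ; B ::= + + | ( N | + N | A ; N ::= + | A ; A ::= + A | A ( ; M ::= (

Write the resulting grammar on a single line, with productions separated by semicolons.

Generating nonterminals: {B, L, M, N, S}.
Reachable from S after that: {B, L, N, S}.
Removed useless symbols: {A, M} and every production mentioning them.

S ::= ( | ( L | + (; L ::= ( | ( N L | B ( + | +; B ::= + + | ( N | + N; N ::= +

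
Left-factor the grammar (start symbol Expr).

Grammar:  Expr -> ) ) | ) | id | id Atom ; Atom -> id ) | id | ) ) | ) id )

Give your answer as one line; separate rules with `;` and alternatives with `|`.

Expr -> ) Expr1 | id Expr2; Atom -> id Atom1 | ) Atom2; Expr1 -> ) | ε; Expr2 -> ε | Atom; Atom1 -> ) | ε; Atom2 -> ) | id )

Expr has alternatives sharing prefix ')': factor to Expr → ) Expr1 with Expr1 → ) | ε.
Expr has alternatives sharing prefix 'id': factor to Expr → id Expr2 with Expr2 → ε | Atom.
Atom has alternatives sharing prefix 'id': factor to Atom → id Atom1 with Atom1 → ) | ε.
Atom has alternatives sharing prefix ')': factor to Atom → ) Atom2 with Atom2 → ) | id ).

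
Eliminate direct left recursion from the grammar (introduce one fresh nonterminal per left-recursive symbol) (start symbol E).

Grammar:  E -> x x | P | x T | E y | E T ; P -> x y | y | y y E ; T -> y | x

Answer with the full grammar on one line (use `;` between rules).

E -> x x E' | P E' | x T E'; P -> x y | y | y y E; T -> y | x; E' -> y E' | T E' | ε

Left recursion appears on E.
For E: α = {y, T}, β = {x x, P, x T}. Rewrite as E → β E' and E' → α E' | ε.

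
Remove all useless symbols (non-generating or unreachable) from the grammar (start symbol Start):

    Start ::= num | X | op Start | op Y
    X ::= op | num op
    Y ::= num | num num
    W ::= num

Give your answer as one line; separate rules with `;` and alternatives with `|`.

Start ::= num | X | op Start | op Y; X ::= op | num op; Y ::= num | num num

Generating nonterminals: {Start, W, X, Y}.
Reachable from Start after that: {Start, X, Y}.
Removed useless symbols: {W} and every production mentioning them.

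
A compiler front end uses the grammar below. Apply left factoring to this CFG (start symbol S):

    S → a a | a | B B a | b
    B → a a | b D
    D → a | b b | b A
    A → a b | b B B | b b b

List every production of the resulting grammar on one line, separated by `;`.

S has alternatives sharing prefix 'a': factor to S → a S' with S' → a | ε.
D has alternatives sharing prefix 'b': factor to D → b D' with D' → b | A.
A has alternatives sharing prefix 'b': factor to A → b A' with A' → B B | b b.

S → B B a | b | a S'; B → a a | b D; D → a | b D'; A → a b | b A'; S' → a | ε; D' → b | A; A' → B B | b b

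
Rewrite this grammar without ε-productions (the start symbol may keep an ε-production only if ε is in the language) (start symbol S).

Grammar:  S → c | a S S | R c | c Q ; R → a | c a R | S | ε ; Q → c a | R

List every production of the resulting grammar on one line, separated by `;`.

Nullable nonterminals: {Q, R}.
ε ∉ L(G), so no ε-production is kept.
Add the nullable-subset variants: R → c a R gives c a R | c a.

S → c | a S S | R c | c Q; R → a | c a R | c a | S; Q → c a | R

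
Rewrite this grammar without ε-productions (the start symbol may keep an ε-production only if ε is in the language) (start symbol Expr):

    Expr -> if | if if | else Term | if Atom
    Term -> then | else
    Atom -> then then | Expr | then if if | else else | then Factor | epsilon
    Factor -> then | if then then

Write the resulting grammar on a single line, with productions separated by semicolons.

Nullable nonterminals: {Atom}.
ε ∉ L(G), so no ε-production is kept.

Expr -> if | if if | else Term | if Atom; Term -> then | else; Atom -> then then | Expr | then if if | else else | then Factor; Factor -> then | if then then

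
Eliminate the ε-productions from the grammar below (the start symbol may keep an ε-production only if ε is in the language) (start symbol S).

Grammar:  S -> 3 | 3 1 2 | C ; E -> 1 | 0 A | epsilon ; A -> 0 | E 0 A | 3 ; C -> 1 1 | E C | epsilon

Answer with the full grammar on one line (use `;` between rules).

S -> 3 | 3 1 2 | C | epsilon; E -> 1 | 0 A; A -> 0 | E 0 A | 0 A | 3; C -> 1 1 | E C | E

Nullable set = {C, E, S}.
ε ∈ L(G) since S is nullable, so keep S → ε.
Expand every rule over subsets of its nullable positions: A → E 0 A gives E 0 A | 0 A. C → E C gives E C | E.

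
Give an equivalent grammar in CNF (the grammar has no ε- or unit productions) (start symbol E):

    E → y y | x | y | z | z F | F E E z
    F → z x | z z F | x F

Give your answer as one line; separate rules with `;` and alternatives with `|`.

E → X1 X1 | x | y | z | X2 F | F Y1; F → X2 X3 | X2 Y3 | X3 F; X1 → y; X2 → z; X3 → x; Y1 → E Y2; Y2 → E X2; Y3 → X2 F

Introduce a nonterminal for each terminal appearing in a rule of length ≥ 2: X1 → y, X2 → z, X3 → x.
Binarize each right-hand side of length ≥ 3 by chaining fresh nonterminals (Y1, Y2, …): affected rules were E → F E E X2; F → X2 X2 F.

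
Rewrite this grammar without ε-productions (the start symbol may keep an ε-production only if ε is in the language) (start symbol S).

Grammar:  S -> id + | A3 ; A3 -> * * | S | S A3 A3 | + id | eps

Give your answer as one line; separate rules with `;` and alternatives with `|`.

S -> id + | A3 | eps; A3 -> * * | S | S A3 A3 | S A3 | A3 A3 | + id

Nullable nonterminals: {A3, S}.
ε ∈ L(G) since S is nullable, so keep S → ε.
For each production, add variants omitting each subset of nullable occurrences: A3 → S A3 A3 gives S A3 A3 | S A3 | A3 A3.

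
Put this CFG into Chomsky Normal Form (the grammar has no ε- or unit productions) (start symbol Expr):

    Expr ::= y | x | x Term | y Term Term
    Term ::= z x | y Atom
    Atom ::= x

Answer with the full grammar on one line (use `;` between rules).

Introduce a nonterminal for each terminal appearing in a rule of length ≥ 2: X1 → x, X2 → y, X3 → z.
Binarize each right-hand side of length ≥ 3 by chaining fresh nonterminals (Y1, Y2, …): affected rules were Expr → X2 Term Term.

Expr ::= y | x | X1 Term | X2 Y1; Term ::= X3 X1 | X2 Atom; Atom ::= x; X1 ::= x; X2 ::= y; X3 ::= z; Y1 ::= Term Term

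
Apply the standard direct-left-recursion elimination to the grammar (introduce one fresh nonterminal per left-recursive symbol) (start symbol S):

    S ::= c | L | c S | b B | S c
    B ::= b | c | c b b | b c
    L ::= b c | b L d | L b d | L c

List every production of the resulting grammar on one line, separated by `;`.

S ::= c S' | L S' | c S S' | b B S'; B ::= b | c | c b b | b c; L ::= b c L' | b L d L'; S' ::= c S' | ε; L' ::= b d L' | c L' | ε

S, L are directly left-recursive.
For S: α = {c}, β = {c, L, c S, b B}. Rewrite as S → β S' and S' → α S' | ε.
For L: α = {b d, c}, β = {b c, b L d}. Rewrite as L → β L' and L' → α L' | ε.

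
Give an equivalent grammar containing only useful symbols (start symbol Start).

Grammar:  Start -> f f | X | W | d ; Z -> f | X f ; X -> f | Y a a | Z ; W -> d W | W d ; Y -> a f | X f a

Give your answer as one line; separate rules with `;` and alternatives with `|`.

Start -> f f | X | d; Z -> f | X f; X -> f | Y a a | Z; Y -> a f | X f a

Generating nonterminals: {Start, X, Y, Z}.
Reachable from Start after that: {Start, X, Y, Z}.
Removed useless symbols: {W} and every production mentioning them.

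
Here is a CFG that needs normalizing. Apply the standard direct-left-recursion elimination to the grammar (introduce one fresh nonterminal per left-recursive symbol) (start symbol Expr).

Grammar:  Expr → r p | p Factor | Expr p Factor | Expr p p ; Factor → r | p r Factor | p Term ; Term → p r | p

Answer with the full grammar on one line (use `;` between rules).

Directly left-recursive nonterminal: Expr.
For Expr: α = {p Factor, p p}, β = {r p, p Factor}. Rewrite as Expr → β Expr1 and Expr1 → α Expr1 | ε.

Expr → r p Expr1 | p Factor Expr1; Factor → r | p r Factor | p Term; Term → p r | p; Expr1 → p Factor Expr1 | p p Expr1 | eps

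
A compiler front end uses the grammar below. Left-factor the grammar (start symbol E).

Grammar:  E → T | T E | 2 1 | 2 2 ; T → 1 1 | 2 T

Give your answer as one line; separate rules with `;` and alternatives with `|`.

E → T E' | 2 E''; T → 1 1 | 2 T; E' → ε | E; E'' → 1 | 2

E has alternatives sharing prefix 'T': factor to E → T E' with E' → ε | E.
E has alternatives sharing prefix '2': factor to E → 2 E'' with E'' → 1 | 2.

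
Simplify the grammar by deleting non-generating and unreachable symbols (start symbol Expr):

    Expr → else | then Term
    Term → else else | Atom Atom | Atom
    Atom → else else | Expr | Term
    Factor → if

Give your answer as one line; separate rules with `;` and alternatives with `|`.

Generating nonterminals: {Atom, Expr, Factor, Term}.
Reachable from Expr after that: {Atom, Expr, Term}.
Removed useless symbols: {Factor} and every production mentioning them.

Expr → else | then Term; Term → else else | Atom Atom | Atom; Atom → else else | Expr | Term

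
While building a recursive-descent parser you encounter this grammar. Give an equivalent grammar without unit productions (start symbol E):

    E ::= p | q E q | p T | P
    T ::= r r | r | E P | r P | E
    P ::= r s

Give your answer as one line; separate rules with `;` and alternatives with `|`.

Unit pairs: E ⇒* {P}; T ⇒* {E, P}.
Replace each nonterminal's rules with the union of the non-unit rules of every nonterminal it unit-derives.

E ::= p | q E q | p T | r s; T ::= p | q E q | p T | r s | r r | r | E P | r P; P ::= r s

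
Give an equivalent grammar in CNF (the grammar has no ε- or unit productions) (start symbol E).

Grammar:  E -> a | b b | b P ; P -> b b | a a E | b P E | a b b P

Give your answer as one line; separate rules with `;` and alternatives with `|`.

E -> a | X1 X1 | X1 P; P -> X1 X1 | X2 Y1 | X1 Y2 | X2 Y3; X1 -> b; X2 -> a; Y1 -> X2 E; Y2 -> P E; Y3 -> X1 Y4; Y4 -> X1 P

Introduce a nonterminal for each terminal appearing in a rule of length ≥ 2: X1 → b, X2 → a.
Binarize each right-hand side of length ≥ 3 by chaining fresh nonterminals (Y1, Y2, …): affected rules were P → X2 X2 E; P → X1 P E; P → X2 X1 X1 P.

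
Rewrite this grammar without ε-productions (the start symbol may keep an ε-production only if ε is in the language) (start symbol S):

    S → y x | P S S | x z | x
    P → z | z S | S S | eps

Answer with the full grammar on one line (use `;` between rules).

The nullable symbols are {P}.
ε ∉ L(G), so no ε-production is kept.
Add the nullable-subset variants: S → P S S gives P S S | S S.

S → y x | P S S | S S | x z | x; P → z | z S | S S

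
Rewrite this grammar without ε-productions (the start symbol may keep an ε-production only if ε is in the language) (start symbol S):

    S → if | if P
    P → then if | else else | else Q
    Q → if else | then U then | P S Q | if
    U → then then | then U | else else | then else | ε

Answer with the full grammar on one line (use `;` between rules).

S → if | if P; P → then if | else else | else Q; Q → if else | then U then | then then | P S Q | if; U → then then | then U | then | else else | then else

Nullable nonterminals: {U}.
ε ∉ L(G), so no ε-production is kept.
For each production, add variants omitting each subset of nullable occurrences: Q → then U then gives then U then | then then. U → then U gives then U | then.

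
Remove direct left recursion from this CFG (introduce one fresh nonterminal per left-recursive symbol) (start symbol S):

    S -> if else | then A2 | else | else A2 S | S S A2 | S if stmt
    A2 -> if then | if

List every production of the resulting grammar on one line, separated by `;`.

S -> if else S' | then A2 S' | else S' | else A2 S S'; A2 -> if then | if; S' -> S A2 S' | if stmt S' | ε

Directly left-recursive nonterminal: S.
For S: α = {S A2, if stmt}, β = {if else, then A2, else, else A2 S}. Rewrite as S → β S' and S' → α S' | ε.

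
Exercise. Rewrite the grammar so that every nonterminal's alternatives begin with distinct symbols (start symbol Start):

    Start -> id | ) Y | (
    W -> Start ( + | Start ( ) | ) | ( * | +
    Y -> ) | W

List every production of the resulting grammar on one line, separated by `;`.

W has alternatives sharing prefix 'Start (': factor to W → Start ( W1 with W1 → + | ).

Start -> id | ) Y | (; W -> ) | ( * | + | Start ( W1; Y -> ) | W; W1 -> + | )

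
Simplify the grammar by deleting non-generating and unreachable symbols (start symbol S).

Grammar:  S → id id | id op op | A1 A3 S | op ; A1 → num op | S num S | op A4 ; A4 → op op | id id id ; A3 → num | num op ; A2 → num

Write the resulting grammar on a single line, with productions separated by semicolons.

S → id id | id op op | A1 A3 S | op; A1 → num op | S num S | op A4; A4 → op op | id id id; A3 → num | num op

Generating nonterminals: {A1, A2, A3, A4, S}.
Reachable from S after that: {A1, A3, A4, S}.
Removed useless symbols: {A2} and every production mentioning them.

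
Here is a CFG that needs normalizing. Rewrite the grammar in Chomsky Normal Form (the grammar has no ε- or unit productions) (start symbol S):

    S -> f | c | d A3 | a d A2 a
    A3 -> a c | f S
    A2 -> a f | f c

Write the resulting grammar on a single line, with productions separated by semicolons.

Introduce a nonterminal for each terminal appearing in a rule of length ≥ 2: X1 → d, X2 → a, X3 → c, X4 → f.
Binarize each right-hand side of length ≥ 3 by chaining fresh nonterminals (Y1, Y2, …): affected rules were S → X2 X1 A2 X2.

S -> f | c | X1 A3 | X2 Y1; A3 -> X2 X3 | X4 S; A2 -> X2 X4 | X4 X3; X1 -> d; X2 -> a; X3 -> c; X4 -> f; Y1 -> X1 Y2; Y2 -> A2 X2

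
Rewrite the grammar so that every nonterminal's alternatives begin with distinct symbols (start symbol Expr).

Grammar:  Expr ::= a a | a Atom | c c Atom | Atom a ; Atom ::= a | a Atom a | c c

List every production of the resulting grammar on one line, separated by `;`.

Expr has alternatives sharing prefix 'a': factor to Expr → a Expr1 with Expr1 → a | Atom.
Atom has alternatives sharing prefix 'a': factor to Atom → a Atom1 with Atom1 → ε | Atom a.

Expr ::= c c Atom | Atom a | a Expr1; Atom ::= c c | a Atom1; Expr1 ::= a | Atom; Atom1 ::= ε | Atom a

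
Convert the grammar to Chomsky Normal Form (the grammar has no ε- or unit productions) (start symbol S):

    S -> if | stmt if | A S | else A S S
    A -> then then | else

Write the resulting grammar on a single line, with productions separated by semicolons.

Introduce a nonterminal for each terminal appearing in a rule of length ≥ 2: X1 → stmt, X2 → if, X3 → else, X4 → then.
Binarize each right-hand side of length ≥ 3 by chaining fresh nonterminals (Y1, Y2, …): affected rules were S → X3 A S S.

S -> if | X1 X2 | A S | X3 Y1; A -> X4 X4 | else; X1 -> stmt; X2 -> if; X3 -> else; X4 -> then; Y1 -> A Y2; Y2 -> S S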